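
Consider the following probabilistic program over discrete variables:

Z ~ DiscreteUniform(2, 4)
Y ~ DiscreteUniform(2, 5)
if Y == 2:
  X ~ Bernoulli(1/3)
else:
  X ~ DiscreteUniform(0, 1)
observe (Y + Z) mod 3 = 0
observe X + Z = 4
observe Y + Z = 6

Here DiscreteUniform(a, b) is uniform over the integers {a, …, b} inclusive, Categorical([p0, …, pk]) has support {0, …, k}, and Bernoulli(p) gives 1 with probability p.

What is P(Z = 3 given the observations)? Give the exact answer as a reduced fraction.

P(Z = 3 | obs) = 3/7

Enumerate traces; 2 have nonzero weight after conditioning:
  (Z=3, Y=3, X=1) weight 1/24
  (Z=4, Y=2, X=0) weight 1/18
Group by Z:
  weight(Z=3) = 1/24
  weight(Z=4) = 1/18
Total weight = 1/24 + 1/18 = 7/72
P(Z=3 | obs) = 1/24 / 7/72 = 3/7
P(Z=4 | obs) = 1/18 / 7/72 = 4/7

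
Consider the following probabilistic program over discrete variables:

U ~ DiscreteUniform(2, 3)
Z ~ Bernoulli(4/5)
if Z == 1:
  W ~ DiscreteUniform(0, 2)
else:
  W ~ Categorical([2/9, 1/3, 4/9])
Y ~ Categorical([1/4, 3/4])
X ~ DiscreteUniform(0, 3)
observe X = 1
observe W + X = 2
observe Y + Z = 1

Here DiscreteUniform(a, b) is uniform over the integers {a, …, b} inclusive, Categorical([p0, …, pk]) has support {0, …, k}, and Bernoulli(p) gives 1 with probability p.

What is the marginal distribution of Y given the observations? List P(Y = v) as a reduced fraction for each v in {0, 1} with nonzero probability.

P(Y=0) = 4/7, P(Y=1) = 3/7

Enumerate traces; 4 have nonzero weight after conditioning:
  (U=2, Z=0, W=1, Y=1, X=1) weight 1/160
  (U=2, Z=1, W=1, Y=0, X=1) weight 1/120
  (U=3, Z=0, W=1, Y=1, X=1) weight 1/160
  (U=3, Z=1, W=1, Y=0, X=1) weight 1/120
Group by Y:
  weight(Y=0) = 1/60
  weight(Y=1) = 1/80
Total weight = 1/60 + 1/80 = 7/240
P(Y=0 | obs) = 1/60 / 7/240 = 4/7
P(Y=1 | obs) = 1/80 / 7/240 = 3/7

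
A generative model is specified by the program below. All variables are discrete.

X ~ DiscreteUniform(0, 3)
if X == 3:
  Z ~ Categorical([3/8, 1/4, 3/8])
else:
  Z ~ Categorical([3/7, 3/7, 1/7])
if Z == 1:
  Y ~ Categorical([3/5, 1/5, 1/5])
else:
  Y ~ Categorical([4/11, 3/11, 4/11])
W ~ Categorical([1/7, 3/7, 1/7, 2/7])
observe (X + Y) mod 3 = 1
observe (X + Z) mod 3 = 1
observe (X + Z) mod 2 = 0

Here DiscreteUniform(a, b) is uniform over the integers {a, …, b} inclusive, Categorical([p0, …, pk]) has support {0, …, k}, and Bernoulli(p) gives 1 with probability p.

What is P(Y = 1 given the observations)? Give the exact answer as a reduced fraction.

Enumerate traces; 8 have nonzero weight after conditioning:
  (X=2, Z=2, Y=2, W=0) weight 1/539
  (X=2, Z=2, Y=2, W=1) weight 3/539
  (X=2, Z=2, Y=2, W=2) weight 1/539
  (X=2, Z=2, Y=2, W=3) weight 2/539
  (X=3, Z=1, Y=1, W=0) weight 1/560
  (X=3, Z=1, Y=1, W=1) weight 3/560
  (X=3, Z=1, Y=1, W=2) weight 1/560
  (X=3, Z=1, Y=1, W=3) weight 1/280
Group by Y:
  weight(Y=1) = 1/80
  weight(Y=2) = 1/77
Total weight = 1/80 + 1/77 = 157/6160
P(Y=1 | obs) = 1/80 / 157/6160 = 77/157
P(Y=2 | obs) = 1/77 / 157/6160 = 80/157

P(Y = 1 | obs) = 77/157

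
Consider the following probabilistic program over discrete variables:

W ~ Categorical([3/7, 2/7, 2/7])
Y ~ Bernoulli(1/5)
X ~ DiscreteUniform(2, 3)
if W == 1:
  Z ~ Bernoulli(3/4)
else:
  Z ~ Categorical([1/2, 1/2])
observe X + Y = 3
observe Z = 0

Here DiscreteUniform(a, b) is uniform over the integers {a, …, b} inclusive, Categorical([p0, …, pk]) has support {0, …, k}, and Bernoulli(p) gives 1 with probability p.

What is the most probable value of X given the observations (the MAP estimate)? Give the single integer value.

argmax_v P(X = v | obs) = 3

Enumerate traces; 6 have nonzero weight after conditioning:
  (W=0, Y=0, X=3, Z=0) weight 3/35
  (W=0, Y=1, X=2, Z=0) weight 3/140
  (W=1, Y=0, X=3, Z=0) weight 1/35
  (W=1, Y=1, X=2, Z=0) weight 1/140
  (W=2, Y=0, X=3, Z=0) weight 2/35
  (W=2, Y=1, X=2, Z=0) weight 1/70
Group by X:
  weight(X=2) = 3/70
  weight(X=3) = 6/35
Total weight = 3/70 + 6/35 = 3/14
P(X=2 | obs) = 3/70 / 3/14 = 1/5
P(X=3 | obs) = 6/35 / 3/14 = 4/5
argmax = 3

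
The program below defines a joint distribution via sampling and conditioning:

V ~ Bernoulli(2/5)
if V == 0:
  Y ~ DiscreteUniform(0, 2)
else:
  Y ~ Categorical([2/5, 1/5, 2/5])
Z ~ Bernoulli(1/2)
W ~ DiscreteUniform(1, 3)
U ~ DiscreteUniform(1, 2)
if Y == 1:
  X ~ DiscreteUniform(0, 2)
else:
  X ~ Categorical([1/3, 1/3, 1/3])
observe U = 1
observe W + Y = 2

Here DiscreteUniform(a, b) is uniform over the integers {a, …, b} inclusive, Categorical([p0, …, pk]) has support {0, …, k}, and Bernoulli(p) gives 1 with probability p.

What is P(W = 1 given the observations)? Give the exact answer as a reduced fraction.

Enumerate traces; 24 have nonzero weight after conditioning:
  (V=0, Y=0, Z=0, W=2, U=1, X=0) weight 1/180
  (V=0, Y=0, Z=0, W=2, U=1, X=1) weight 1/180
  (V=0, Y=0, Z=0, W=2, U=1, X=2) weight 1/180
  (V=0, Y=0, Z=1, W=2, U=1, X=0) weight 1/180
  (V=0, Y=0, Z=1, W=2, U=1, X=1) weight 1/180
  (V=0, Y=0, Z=1, W=2, U=1, X=2) weight 1/180
  (V=0, Y=1, Z=0, W=1, U=1, X=0) weight 1/180
  (V=0, Y=1, Z=0, W=1, U=1, X=1) weight 1/180
  … 16 more
Group by W:
  weight(W=1) = 7/150
  weight(W=2) = 3/50
Total weight = 7/150 + 3/50 = 8/75
P(W=1 | obs) = 7/150 / 8/75 = 7/16
P(W=2 | obs) = 3/50 / 8/75 = 9/16

P(W = 1 | obs) = 7/16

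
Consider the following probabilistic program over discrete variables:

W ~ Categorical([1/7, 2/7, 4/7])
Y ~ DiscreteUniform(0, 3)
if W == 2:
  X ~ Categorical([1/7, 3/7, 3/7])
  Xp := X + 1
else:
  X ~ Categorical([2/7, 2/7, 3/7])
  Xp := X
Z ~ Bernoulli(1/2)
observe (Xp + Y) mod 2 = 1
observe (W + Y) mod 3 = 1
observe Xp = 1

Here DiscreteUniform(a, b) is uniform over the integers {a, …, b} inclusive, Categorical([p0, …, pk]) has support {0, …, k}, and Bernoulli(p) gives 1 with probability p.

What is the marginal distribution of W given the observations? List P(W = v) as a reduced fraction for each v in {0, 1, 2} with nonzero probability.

Enumerate traces; 4 have nonzero weight after conditioning:
  (W=1, Y=0, X=1, Z=0) weight 1/98
  (W=1, Y=0, X=1, Z=1) weight 1/98
  (W=2, Y=2, X=0, Z=0) weight 1/98
  (W=2, Y=2, X=0, Z=1) weight 1/98
Group by W:
  weight(W=1) = 1/49
  weight(W=2) = 1/49
Total weight = 1/49 + 1/49 = 2/49
P(W=1 | obs) = 1/49 / 2/49 = 1/2
P(W=2 | obs) = 1/49 / 2/49 = 1/2

P(W=1) = 1/2, P(W=2) = 1/2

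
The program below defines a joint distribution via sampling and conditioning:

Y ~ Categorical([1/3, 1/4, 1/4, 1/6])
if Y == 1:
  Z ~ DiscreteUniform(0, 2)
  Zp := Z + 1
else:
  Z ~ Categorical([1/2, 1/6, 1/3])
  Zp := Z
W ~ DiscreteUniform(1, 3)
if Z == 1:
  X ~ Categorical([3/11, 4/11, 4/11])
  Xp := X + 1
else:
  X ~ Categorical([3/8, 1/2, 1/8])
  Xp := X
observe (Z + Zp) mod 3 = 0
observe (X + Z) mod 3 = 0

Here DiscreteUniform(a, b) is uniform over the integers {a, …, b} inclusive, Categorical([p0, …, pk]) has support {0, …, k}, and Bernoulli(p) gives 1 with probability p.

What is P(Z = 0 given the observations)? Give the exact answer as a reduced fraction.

P(Z = 0 | obs) = 297/361

Enumerate traces; 12 have nonzero weight after conditioning:
  (Y=0, Z=0, W=1, X=0) weight 1/48
  (Y=0, Z=0, W=2, X=0) weight 1/48
  (Y=0, Z=0, W=3, X=0) weight 1/48
  (Y=1, Z=1, W=1, X=2) weight 1/99
  (Y=1, Z=1, W=2, X=2) weight 1/99
  (Y=1, Z=1, W=3, X=2) weight 1/99
  (Y=2, Z=0, W=1, X=0) weight 1/64
  (Y=2, Z=0, W=2, X=0) weight 1/64
  … 4 more
Group by Z:
  weight(Z=0) = 9/64
  weight(Z=1) = 1/33
Total weight = 9/64 + 1/33 = 361/2112
P(Z=0 | obs) = 9/64 / 361/2112 = 297/361
P(Z=1 | obs) = 1/33 / 361/2112 = 64/361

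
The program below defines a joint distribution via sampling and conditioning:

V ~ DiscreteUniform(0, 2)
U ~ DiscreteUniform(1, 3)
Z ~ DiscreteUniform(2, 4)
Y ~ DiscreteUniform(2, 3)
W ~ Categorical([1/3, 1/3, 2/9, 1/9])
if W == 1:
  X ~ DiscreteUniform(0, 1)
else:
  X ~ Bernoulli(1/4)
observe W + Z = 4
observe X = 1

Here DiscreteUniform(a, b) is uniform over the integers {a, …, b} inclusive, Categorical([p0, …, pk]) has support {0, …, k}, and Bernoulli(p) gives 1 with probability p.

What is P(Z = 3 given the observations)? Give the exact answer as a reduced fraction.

P(Z = 3 | obs) = 6/11

Enumerate traces; 54 have nonzero weight after conditioning:
  (V=0, U=1, Z=2, Y=2, W=2, X=1) weight 1/972
  (V=0, U=1, Z=2, Y=3, W=2, X=1) weight 1/972
  (V=0, U=1, Z=3, Y=2, W=1, X=1) weight 1/324
  (V=0, U=1, Z=3, Y=3, W=1, X=1) weight 1/324
  (V=0, U=1, Z=4, Y=2, W=0, X=1) weight 1/648
  (V=0, U=1, Z=4, Y=3, W=0, X=1) weight 1/648
  (V=0, U=2, Z=2, Y=2, W=2, X=1) weight 1/972
  (V=0, U=2, Z=2, Y=3, W=2, X=1) weight 1/972
  … 46 more
Group by Z:
  weight(Z=2) = 1/54
  weight(Z=3) = 1/18
  weight(Z=4) = 1/36
Total weight = 1/54 + 1/18 + 1/36 = 11/108
P(Z=2 | obs) = 1/54 / 11/108 = 2/11
P(Z=3 | obs) = 1/18 / 11/108 = 6/11
P(Z=4 | obs) = 1/36 / 11/108 = 3/11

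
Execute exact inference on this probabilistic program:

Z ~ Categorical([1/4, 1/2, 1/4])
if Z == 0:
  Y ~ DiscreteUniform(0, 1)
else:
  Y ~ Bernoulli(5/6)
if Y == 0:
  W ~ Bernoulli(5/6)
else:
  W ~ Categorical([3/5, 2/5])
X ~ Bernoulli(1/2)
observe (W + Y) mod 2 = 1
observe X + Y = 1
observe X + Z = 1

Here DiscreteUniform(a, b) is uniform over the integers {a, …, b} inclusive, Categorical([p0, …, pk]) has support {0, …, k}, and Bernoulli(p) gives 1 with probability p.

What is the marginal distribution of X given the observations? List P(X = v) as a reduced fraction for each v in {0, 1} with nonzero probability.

P(X=0) = 12/17, P(X=1) = 5/17

Enumerate traces; 2 have nonzero weight after conditioning:
  (Z=0, Y=0, W=1, X=1) weight 5/96
  (Z=1, Y=1, W=0, X=0) weight 1/8
Group by X:
  weight(X=0) = 1/8
  weight(X=1) = 5/96
Total weight = 1/8 + 5/96 = 17/96
P(X=0 | obs) = 1/8 / 17/96 = 12/17
P(X=1 | obs) = 5/96 / 17/96 = 5/17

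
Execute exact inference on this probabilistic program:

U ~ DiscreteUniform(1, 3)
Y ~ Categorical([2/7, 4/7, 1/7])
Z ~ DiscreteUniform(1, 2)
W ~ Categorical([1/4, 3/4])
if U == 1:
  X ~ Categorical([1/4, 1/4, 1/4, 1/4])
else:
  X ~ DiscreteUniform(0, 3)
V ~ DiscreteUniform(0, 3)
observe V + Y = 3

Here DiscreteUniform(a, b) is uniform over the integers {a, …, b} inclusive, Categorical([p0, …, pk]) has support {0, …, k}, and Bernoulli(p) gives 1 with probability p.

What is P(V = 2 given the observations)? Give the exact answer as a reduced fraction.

P(V = 2 | obs) = 4/7

Enumerate traces; 144 have nonzero weight after conditioning:
  (U=1, Y=0, Z=1, W=0, X=0, V=3) weight 1/1344
  (U=1, Y=0, Z=1, W=0, X=1, V=3) weight 1/1344
  (U=1, Y=0, Z=1, W=0, X=2, V=3) weight 1/1344
  (U=1, Y=0, Z=1, W=0, X=3, V=3) weight 1/1344
  (U=1, Y=0, Z=1, W=1, X=0, V=3) weight 1/448
  (U=1, Y=0, Z=1, W=1, X=1, V=3) weight 1/448
  (U=1, Y=0, Z=1, W=1, X=2, V=3) weight 1/448
  (U=1, Y=0, Z=1, W=1, X=3, V=3) weight 1/448
  (U=1, Y=1, Z=1, W=0, X=0, V=2) weight 1/672
  (U=1, Y=2, Z=1, W=0, X=0, V=1) weight 1/2688
  … 134 more
Group by V:
  weight(V=1) = 1/28
  weight(V=2) = 1/7
  weight(V=3) = 1/14
Total weight = 1/28 + 1/7 + 1/14 = 1/4
P(V=1 | obs) = 1/28 / 1/4 = 1/7
P(V=2 | obs) = 1/7 / 1/4 = 4/7
P(V=3 | obs) = 1/14 / 1/4 = 2/7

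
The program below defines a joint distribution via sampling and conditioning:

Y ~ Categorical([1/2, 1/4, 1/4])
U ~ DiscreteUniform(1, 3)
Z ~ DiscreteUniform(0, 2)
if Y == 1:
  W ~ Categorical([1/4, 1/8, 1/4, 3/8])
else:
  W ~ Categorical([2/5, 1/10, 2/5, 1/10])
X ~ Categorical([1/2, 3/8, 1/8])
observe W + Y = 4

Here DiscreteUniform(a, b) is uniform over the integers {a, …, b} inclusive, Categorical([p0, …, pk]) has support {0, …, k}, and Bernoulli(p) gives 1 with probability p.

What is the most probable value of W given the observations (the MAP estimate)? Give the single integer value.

argmax_v P(W = v | obs) = 2

Enumerate traces; 54 have nonzero weight after conditioning:
  (Y=1, U=1, Z=0, W=3, X=0) weight 1/192
  (Y=1, U=1, Z=0, W=3, X=1) weight 1/256
  (Y=1, U=1, Z=0, W=3, X=2) weight 1/768
  (Y=1, U=1, Z=1, W=3, X=0) weight 1/192
  (Y=1, U=1, Z=1, W=3, X=1) weight 1/256
  (Y=1, U=1, Z=1, W=3, X=2) weight 1/768
  (Y=1, U=1, Z=2, W=3, X=0) weight 1/192
  (Y=1, U=1, Z=2, W=3, X=1) weight 1/256
  (Y=2, U=1, Z=0, W=2, X=0) weight 1/180
  … 45 more
Group by W:
  weight(W=2) = 1/10
  weight(W=3) = 3/32
Total weight = 1/10 + 3/32 = 31/160
P(W=2 | obs) = 1/10 / 31/160 = 16/31
P(W=3 | obs) = 3/32 / 31/160 = 15/31
argmax = 2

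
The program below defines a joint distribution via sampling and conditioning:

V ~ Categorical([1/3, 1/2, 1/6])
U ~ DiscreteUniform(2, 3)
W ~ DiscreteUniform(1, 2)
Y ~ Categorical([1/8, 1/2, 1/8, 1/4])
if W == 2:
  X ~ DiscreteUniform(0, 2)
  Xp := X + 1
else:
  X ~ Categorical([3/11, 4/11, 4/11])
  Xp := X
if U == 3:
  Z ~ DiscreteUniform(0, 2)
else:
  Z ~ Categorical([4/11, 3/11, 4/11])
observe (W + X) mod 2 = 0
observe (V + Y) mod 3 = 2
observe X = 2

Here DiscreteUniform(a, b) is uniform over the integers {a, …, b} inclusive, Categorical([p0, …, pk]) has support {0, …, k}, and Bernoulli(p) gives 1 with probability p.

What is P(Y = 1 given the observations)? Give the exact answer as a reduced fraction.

P(Y = 1 | obs) = 12/17

Enumerate traces; 24 have nonzero weight after conditioning:
  (V=0, U=2, W=2, Y=2, X=2, Z=0) weight 1/792
  (V=0, U=2, W=2, Y=2, X=2, Z=1) weight 1/1056
  (V=0, U=2, W=2, Y=2, X=2, Z=2) weight 1/792
  (V=0, U=3, W=2, Y=2, X=2, Z=0) weight 1/864
  (V=0, U=3, W=2, Y=2, X=2, Z=1) weight 1/864
  (V=0, U=3, W=2, Y=2, X=2, Z=2) weight 1/864
  (V=1, U=2, W=2, Y=1, X=2, Z=0) weight 1/132
  (V=1, U=2, W=2, Y=1, X=2, Z=1) weight 1/176
  (V=2, U=2, W=2, Y=0, X=2, Z=0) weight 1/1584
  (V=2, U=2, W=2, Y=3, X=2, Z=0) weight 1/792
  … 14 more
Group by Y:
  weight(Y=0) = 1/288
  weight(Y=1) = 1/24
  weight(Y=2) = 1/144
  weight(Y=3) = 1/144
Total weight = 1/288 + 1/24 + 1/144 + 1/144 = 17/288
P(Y=0 | obs) = 1/288 / 17/288 = 1/17
P(Y=1 | obs) = 1/24 / 17/288 = 12/17
P(Y=2 | obs) = 1/144 / 17/288 = 2/17
P(Y=3 | obs) = 1/144 / 17/288 = 2/17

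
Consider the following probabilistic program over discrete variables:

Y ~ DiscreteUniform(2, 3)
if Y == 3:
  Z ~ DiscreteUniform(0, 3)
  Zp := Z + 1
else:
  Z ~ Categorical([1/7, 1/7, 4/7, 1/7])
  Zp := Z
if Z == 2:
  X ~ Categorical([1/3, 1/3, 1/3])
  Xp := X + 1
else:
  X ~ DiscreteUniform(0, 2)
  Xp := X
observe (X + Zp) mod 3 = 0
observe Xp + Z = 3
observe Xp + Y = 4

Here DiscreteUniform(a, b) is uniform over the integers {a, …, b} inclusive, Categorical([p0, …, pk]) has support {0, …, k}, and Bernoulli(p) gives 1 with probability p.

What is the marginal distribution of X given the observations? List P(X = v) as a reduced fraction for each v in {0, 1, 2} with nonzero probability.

Enumerate traces; 2 have nonzero weight after conditioning:
  (Y=2, Z=1, X=2) weight 1/42
  (Y=3, Z=2, X=0) weight 1/24
Group by X:
  weight(X=0) = 1/24
  weight(X=2) = 1/42
Total weight = 1/24 + 1/42 = 11/168
P(X=0 | obs) = 1/24 / 11/168 = 7/11
P(X=2 | obs) = 1/42 / 11/168 = 4/11

P(X=0) = 7/11, P(X=2) = 4/11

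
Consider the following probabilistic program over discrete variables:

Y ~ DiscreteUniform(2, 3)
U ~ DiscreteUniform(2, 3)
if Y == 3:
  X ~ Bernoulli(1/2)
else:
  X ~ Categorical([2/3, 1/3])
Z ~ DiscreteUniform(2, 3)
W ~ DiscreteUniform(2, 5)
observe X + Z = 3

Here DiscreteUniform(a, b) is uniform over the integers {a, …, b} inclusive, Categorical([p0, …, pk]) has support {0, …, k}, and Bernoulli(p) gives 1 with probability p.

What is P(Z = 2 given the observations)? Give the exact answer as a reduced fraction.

Enumerate traces; 32 have nonzero weight after conditioning:
  (Y=2, U=2, X=0, Z=3, W=2) weight 1/48
  (Y=2, U=2, X=0, Z=3, W=3) weight 1/48
  (Y=2, U=2, X=0, Z=3, W=4) weight 1/48
  (Y=2, U=2, X=0, Z=3, W=5) weight 1/48
  (Y=2, U=2, X=1, Z=2, W=2) weight 1/96
  (Y=2, U=2, X=1, Z=2, W=3) weight 1/96
  (Y=2, U=2, X=1, Z=2, W=4) weight 1/96
  (Y=2, U=2, X=1, Z=2, W=5) weight 1/96
  … 24 more
Group by Z:
  weight(Z=2) = 5/24
  weight(Z=3) = 7/24
Total weight = 5/24 + 7/24 = 1/2
P(Z=2 | obs) = 5/24 / 1/2 = 5/12
P(Z=3 | obs) = 7/24 / 1/2 = 7/12

P(Z = 2 | obs) = 5/12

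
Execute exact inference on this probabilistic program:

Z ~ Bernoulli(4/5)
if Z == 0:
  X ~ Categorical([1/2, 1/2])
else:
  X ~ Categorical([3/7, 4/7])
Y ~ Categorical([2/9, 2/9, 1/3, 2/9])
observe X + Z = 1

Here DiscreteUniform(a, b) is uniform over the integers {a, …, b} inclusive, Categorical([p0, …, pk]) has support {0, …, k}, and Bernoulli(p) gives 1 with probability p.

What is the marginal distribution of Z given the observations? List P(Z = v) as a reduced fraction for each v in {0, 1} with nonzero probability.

Enumerate traces; 8 have nonzero weight after conditioning:
  (Z=0, X=1, Y=0) weight 1/45
  (Z=0, X=1, Y=1) weight 1/45
  (Z=0, X=1, Y=2) weight 1/30
  (Z=0, X=1, Y=3) weight 1/45
  (Z=1, X=0, Y=0) weight 8/105
  (Z=1, X=0, Y=1) weight 8/105
  (Z=1, X=0, Y=2) weight 4/35
  (Z=1, X=0, Y=3) weight 8/105
Group by Z:
  weight(Z=0) = 1/10
  weight(Z=1) = 12/35
Total weight = 1/10 + 12/35 = 31/70
P(Z=0 | obs) = 1/10 / 31/70 = 7/31
P(Z=1 | obs) = 12/35 / 31/70 = 24/31

P(Z=0) = 7/31, P(Z=1) = 24/31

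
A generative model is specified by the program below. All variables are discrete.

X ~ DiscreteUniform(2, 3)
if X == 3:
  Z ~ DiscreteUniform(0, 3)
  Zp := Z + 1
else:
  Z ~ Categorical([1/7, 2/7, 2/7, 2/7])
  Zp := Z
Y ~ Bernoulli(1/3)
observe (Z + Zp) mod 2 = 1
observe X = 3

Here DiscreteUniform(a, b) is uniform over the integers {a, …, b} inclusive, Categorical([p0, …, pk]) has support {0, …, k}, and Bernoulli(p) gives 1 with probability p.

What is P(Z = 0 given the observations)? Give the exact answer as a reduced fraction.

Enumerate traces; 8 have nonzero weight after conditioning:
  (X=3, Z=0, Y=0) weight 1/12
  (X=3, Z=0, Y=1) weight 1/24
  (X=3, Z=1, Y=0) weight 1/12
  (X=3, Z=1, Y=1) weight 1/24
  (X=3, Z=2, Y=0) weight 1/12
  (X=3, Z=2, Y=1) weight 1/24
  (X=3, Z=3, Y=0) weight 1/12
  (X=3, Z=3, Y=1) weight 1/24
Group by Z:
  weight(Z=0) = 1/8
  weight(Z=1) = 1/8
  weight(Z=2) = 1/8
  weight(Z=3) = 1/8
Total weight = 1/8 + 1/8 + 1/8 + 1/8 = 1/2
P(Z=0 | obs) = 1/8 / 1/2 = 1/4
P(Z=1 | obs) = 1/8 / 1/2 = 1/4
P(Z=2 | obs) = 1/8 / 1/2 = 1/4
P(Z=3 | obs) = 1/8 / 1/2 = 1/4

P(Z = 0 | obs) = 1/4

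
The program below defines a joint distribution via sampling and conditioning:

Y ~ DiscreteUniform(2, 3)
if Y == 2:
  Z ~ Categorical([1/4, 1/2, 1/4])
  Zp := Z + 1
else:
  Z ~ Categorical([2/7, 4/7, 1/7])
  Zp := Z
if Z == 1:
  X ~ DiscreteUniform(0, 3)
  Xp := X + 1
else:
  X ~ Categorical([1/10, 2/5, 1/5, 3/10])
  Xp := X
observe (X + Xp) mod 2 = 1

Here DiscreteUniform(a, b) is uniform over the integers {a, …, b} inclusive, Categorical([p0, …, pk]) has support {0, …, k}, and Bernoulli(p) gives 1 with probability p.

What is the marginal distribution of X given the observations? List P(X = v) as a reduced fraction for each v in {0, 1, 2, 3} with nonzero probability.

P(X=0) = 1/4, P(X=1) = 1/4, P(X=2) = 1/4, P(X=3) = 1/4

Enumerate traces; 8 have nonzero weight after conditioning:
  (Y=2, Z=1, X=0) weight 1/16
  (Y=2, Z=1, X=1) weight 1/16
  (Y=2, Z=1, X=2) weight 1/16
  (Y=2, Z=1, X=3) weight 1/16
  (Y=3, Z=1, X=0) weight 1/14
  (Y=3, Z=1, X=1) weight 1/14
  (Y=3, Z=1, X=2) weight 1/14
  (Y=3, Z=1, X=3) weight 1/14
Group by X:
  weight(X=0) = 15/112
  weight(X=1) = 15/112
  weight(X=2) = 15/112
  weight(X=3) = 15/112
Total weight = 15/112 + 15/112 + 15/112 + 15/112 = 15/28
P(X=0 | obs) = 15/112 / 15/28 = 1/4
P(X=1 | obs) = 15/112 / 15/28 = 1/4
P(X=2 | obs) = 15/112 / 15/28 = 1/4
P(X=3 | obs) = 15/112 / 15/28 = 1/4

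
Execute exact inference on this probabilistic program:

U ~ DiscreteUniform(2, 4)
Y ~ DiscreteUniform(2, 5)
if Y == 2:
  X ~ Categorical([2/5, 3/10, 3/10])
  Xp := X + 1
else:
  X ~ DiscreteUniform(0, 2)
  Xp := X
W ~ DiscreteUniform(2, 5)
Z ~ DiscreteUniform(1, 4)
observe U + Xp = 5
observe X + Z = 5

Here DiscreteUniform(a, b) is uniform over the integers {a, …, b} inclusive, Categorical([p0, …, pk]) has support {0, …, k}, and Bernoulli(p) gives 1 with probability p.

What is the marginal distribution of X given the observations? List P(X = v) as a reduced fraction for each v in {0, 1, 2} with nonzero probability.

Enumerate traces; 32 have nonzero weight after conditioning:
  (U=2, Y=2, X=2, W=2, Z=3) weight 1/640
  (U=2, Y=2, X=2, W=3, Z=3) weight 1/640
  (U=2, Y=2, X=2, W=4, Z=3) weight 1/640
  (U=2, Y=2, X=2, W=5, Z=3) weight 1/640
  (U=3, Y=2, X=1, W=2, Z=4) weight 1/640
  (U=3, Y=2, X=1, W=3, Z=4) weight 1/640
  (U=3, Y=2, X=1, W=4, Z=4) weight 1/640
  (U=3, Y=2, X=1, W=5, Z=4) weight 1/640
  … 24 more
Group by X:
  weight(X=1) = 13/480
  weight(X=2) = 13/480
Total weight = 13/480 + 13/480 = 13/240
P(X=1 | obs) = 13/480 / 13/240 = 1/2
P(X=2 | obs) = 13/480 / 13/240 = 1/2

P(X=1) = 1/2, P(X=2) = 1/2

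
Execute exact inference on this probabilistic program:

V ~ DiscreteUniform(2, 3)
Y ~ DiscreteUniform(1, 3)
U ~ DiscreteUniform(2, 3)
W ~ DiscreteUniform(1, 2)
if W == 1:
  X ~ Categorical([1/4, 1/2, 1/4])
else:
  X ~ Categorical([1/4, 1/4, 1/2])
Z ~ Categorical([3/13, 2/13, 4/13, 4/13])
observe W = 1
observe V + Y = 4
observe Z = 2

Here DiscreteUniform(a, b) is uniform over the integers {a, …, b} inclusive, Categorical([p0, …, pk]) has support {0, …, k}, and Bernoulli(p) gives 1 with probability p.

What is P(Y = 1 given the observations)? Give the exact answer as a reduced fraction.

P(Y = 1 | obs) = 1/2

Enumerate traces; 12 have nonzero weight after conditioning:
  (V=2, Y=2, U=2, W=1, X=0, Z=2) weight 1/312
  (V=2, Y=2, U=2, W=1, X=1, Z=2) weight 1/156
  (V=2, Y=2, U=2, W=1, X=2, Z=2) weight 1/312
  (V=2, Y=2, U=3, W=1, X=0, Z=2) weight 1/312
  (V=2, Y=2, U=3, W=1, X=1, Z=2) weight 1/156
  (V=2, Y=2, U=3, W=1, X=2, Z=2) weight 1/312
  (V=3, Y=1, U=2, W=1, X=0, Z=2) weight 1/312
  (V=3, Y=1, U=2, W=1, X=1, Z=2) weight 1/156
  … 4 more
Group by Y:
  weight(Y=1) = 1/39
  weight(Y=2) = 1/39
Total weight = 1/39 + 1/39 = 2/39
P(Y=1 | obs) = 1/39 / 2/39 = 1/2
P(Y=2 | obs) = 1/39 / 2/39 = 1/2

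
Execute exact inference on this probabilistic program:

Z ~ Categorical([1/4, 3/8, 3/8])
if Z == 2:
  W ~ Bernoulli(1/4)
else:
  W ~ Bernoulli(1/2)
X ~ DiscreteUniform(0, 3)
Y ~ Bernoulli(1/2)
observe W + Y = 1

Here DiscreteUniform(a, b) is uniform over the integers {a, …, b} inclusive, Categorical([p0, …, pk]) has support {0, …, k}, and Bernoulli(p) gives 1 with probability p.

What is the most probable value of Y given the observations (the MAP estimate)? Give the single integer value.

Enumerate traces; 24 have nonzero weight after conditioning:
  (Z=0, W=0, X=0, Y=1) weight 1/64
  (Z=0, W=0, X=1, Y=1) weight 1/64
  (Z=0, W=0, X=2, Y=1) weight 1/64
  (Z=0, W=0, X=3, Y=1) weight 1/64
  (Z=0, W=1, X=0, Y=0) weight 1/64
  (Z=0, W=1, X=1, Y=0) weight 1/64
  (Z=0, W=1, X=2, Y=0) weight 1/64
  (Z=0, W=1, X=3, Y=0) weight 1/64
  … 16 more
Group by Y:
  weight(Y=0) = 13/64
  weight(Y=1) = 19/64
Total weight = 13/64 + 19/64 = 1/2
P(Y=0 | obs) = 13/64 / 1/2 = 13/32
P(Y=1 | obs) = 19/64 / 1/2 = 19/32
argmax = 1

argmax_v P(Y = v | obs) = 1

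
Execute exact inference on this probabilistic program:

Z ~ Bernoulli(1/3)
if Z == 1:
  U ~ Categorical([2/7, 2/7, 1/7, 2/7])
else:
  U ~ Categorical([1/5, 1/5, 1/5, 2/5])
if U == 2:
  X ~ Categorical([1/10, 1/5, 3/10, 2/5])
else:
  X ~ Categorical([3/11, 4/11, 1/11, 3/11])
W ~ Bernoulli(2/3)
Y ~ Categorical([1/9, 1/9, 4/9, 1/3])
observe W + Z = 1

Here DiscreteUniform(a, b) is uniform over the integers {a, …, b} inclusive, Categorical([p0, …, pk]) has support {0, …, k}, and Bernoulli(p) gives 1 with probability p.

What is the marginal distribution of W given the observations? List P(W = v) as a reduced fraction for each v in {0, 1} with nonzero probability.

P(W=0) = 1/5, P(W=1) = 4/5

Enumerate traces; 128 have nonzero weight after conditioning:
  (Z=0, U=0, X=0, W=1, Y=0) weight 4/1485
  (Z=0, U=0, X=0, W=1, Y=1) weight 4/1485
  (Z=0, U=0, X=0, W=1, Y=2) weight 16/1485
  (Z=0, U=0, X=0, W=1, Y=3) weight 4/495
  (Z=0, U=0, X=1, W=1, Y=0) weight 16/4455
  (Z=0, U=0, X=1, W=1, Y=1) weight 16/4455
  (Z=0, U=0, X=1, W=1, Y=2) weight 64/4455
  (Z=0, U=0, X=1, W=1, Y=3) weight 16/1485
  (Z=1, U=0, X=0, W=0, Y=0) weight 2/2079
  … 119 more
Group by W:
  weight(W=0) = 1/9
  weight(W=1) = 4/9
Total weight = 1/9 + 4/9 = 5/9
P(W=0 | obs) = 1/9 / 5/9 = 1/5
P(W=1 | obs) = 4/9 / 5/9 = 4/5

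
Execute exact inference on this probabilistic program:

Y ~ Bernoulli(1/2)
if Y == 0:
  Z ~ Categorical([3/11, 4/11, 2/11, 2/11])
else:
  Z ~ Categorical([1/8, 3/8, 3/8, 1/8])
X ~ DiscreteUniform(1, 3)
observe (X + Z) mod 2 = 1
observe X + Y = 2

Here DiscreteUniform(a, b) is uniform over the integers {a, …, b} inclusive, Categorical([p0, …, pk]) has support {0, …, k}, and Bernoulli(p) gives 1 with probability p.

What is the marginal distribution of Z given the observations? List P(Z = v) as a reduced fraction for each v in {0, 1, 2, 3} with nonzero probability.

P(Z=0) = 11/92, P(Z=1) = 8/23, P(Z=2) = 33/92, P(Z=3) = 4/23

Enumerate traces; 4 have nonzero weight after conditioning:
  (Y=0, Z=1, X=2) weight 2/33
  (Y=0, Z=3, X=2) weight 1/33
  (Y=1, Z=0, X=1) weight 1/48
  (Y=1, Z=2, X=1) weight 1/16
Group by Z:
  weight(Z=0) = 1/48
  weight(Z=1) = 2/33
  weight(Z=2) = 1/16
  weight(Z=3) = 1/33
Total weight = 1/48 + 2/33 + 1/16 + 1/33 = 23/132
P(Z=0 | obs) = 1/48 / 23/132 = 11/92
P(Z=1 | obs) = 2/33 / 23/132 = 8/23
P(Z=2 | obs) = 1/16 / 23/132 = 33/92
P(Z=3 | obs) = 1/33 / 23/132 = 4/23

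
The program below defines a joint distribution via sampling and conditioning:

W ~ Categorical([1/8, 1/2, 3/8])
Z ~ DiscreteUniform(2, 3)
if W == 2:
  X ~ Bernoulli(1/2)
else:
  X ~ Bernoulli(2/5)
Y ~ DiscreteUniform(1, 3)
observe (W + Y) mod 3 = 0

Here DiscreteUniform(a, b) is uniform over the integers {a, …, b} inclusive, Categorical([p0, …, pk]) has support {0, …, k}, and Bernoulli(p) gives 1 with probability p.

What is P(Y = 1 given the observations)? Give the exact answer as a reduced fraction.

Enumerate traces; 12 have nonzero weight after conditioning:
  (W=0, Z=2, X=0, Y=3) weight 1/80
  (W=0, Z=2, X=1, Y=3) weight 1/120
  (W=0, Z=3, X=0, Y=3) weight 1/80
  (W=0, Z=3, X=1, Y=3) weight 1/120
  (W=1, Z=2, X=0, Y=2) weight 1/20
  (W=1, Z=2, X=1, Y=2) weight 1/30
  (W=1, Z=3, X=0, Y=2) weight 1/20
  (W=1, Z=3, X=1, Y=2) weight 1/30
  (W=2, Z=2, X=0, Y=1) weight 1/32
  … 3 more
Group by Y:
  weight(Y=1) = 1/8
  weight(Y=2) = 1/6
  weight(Y=3) = 1/24
Total weight = 1/8 + 1/6 + 1/24 = 1/3
P(Y=1 | obs) = 1/8 / 1/3 = 3/8
P(Y=2 | obs) = 1/6 / 1/3 = 1/2
P(Y=3 | obs) = 1/24 / 1/3 = 1/8

P(Y = 1 | obs) = 3/8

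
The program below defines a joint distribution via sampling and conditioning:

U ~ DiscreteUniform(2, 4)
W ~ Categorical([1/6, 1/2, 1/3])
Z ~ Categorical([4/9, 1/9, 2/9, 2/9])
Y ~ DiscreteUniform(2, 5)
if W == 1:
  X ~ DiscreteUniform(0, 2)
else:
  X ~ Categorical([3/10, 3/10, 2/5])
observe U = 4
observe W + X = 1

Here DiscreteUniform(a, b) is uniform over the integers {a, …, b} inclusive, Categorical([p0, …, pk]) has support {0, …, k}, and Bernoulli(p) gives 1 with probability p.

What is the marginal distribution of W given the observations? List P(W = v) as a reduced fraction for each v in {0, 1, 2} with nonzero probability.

Enumerate traces; 32 have nonzero weight after conditioning:
  (U=4, W=0, Z=0, Y=2, X=1) weight 1/540
  (U=4, W=0, Z=0, Y=3, X=1) weight 1/540
  (U=4, W=0, Z=0, Y=4, X=1) weight 1/540
  (U=4, W=0, Z=0, Y=5, X=1) weight 1/540
  (U=4, W=0, Z=1, Y=2, X=1) weight 1/2160
  (U=4, W=0, Z=1, Y=3, X=1) weight 1/2160
  (U=4, W=0, Z=1, Y=4, X=1) weight 1/2160
  (U=4, W=0, Z=1, Y=5, X=1) weight 1/2160
  (U=4, W=1, Z=0, Y=2, X=0) weight 1/162
  … 23 more
Group by W:
  weight(W=0) = 1/60
  weight(W=1) = 1/18
Total weight = 1/60 + 1/18 = 13/180
P(W=0 | obs) = 1/60 / 13/180 = 3/13
P(W=1 | obs) = 1/18 / 13/180 = 10/13

P(W=0) = 3/13, P(W=1) = 10/13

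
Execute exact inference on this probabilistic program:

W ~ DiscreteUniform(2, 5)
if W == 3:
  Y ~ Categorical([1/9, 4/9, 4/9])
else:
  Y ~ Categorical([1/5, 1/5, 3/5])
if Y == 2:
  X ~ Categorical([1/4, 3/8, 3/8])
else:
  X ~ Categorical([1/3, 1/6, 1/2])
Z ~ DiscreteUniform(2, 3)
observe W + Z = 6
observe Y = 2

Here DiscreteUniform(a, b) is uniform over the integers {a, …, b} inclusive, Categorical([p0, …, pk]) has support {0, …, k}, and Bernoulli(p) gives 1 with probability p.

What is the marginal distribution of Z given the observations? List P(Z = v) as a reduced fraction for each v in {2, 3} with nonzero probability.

P(Z=2) = 27/47, P(Z=3) = 20/47

Enumerate traces; 6 have nonzero weight after conditioning:
  (W=3, Y=2, X=0, Z=3) weight 1/72
  (W=3, Y=2, X=1, Z=3) weight 1/48
  (W=3, Y=2, X=2, Z=3) weight 1/48
  (W=4, Y=2, X=0, Z=2) weight 3/160
  (W=4, Y=2, X=1, Z=2) weight 9/320
  (W=4, Y=2, X=2, Z=2) weight 9/320
Group by Z:
  weight(Z=2) = 3/40
  weight(Z=3) = 1/18
Total weight = 3/40 + 1/18 = 47/360
P(Z=2 | obs) = 3/40 / 47/360 = 27/47
P(Z=3 | obs) = 1/18 / 47/360 = 20/47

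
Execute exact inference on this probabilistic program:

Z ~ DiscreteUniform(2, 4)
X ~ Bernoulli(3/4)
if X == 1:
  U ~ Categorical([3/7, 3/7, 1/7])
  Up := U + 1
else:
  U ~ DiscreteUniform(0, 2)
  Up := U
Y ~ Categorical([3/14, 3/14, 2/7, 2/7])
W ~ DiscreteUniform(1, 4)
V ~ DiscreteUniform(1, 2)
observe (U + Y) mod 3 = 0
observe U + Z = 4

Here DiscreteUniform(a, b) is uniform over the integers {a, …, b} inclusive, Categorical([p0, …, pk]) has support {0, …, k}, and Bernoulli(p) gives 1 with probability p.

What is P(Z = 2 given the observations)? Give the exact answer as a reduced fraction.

Enumerate traces; 64 have nonzero weight after conditioning:
  (Z=2, X=0, U=2, Y=1, W=1, V=1) weight 1/1344
  (Z=2, X=0, U=2, Y=1, W=1, V=2) weight 1/1344
  (Z=2, X=0, U=2, Y=1, W=2, V=1) weight 1/1344
  (Z=2, X=0, U=2, Y=1, W=2, V=2) weight 1/1344
  (Z=2, X=0, U=2, Y=1, W=3, V=1) weight 1/1344
  (Z=2, X=0, U=2, Y=1, W=3, V=2) weight 1/1344
  (Z=2, X=0, U=2, Y=1, W=4, V=1) weight 1/1344
  (Z=2, X=0, U=2, Y=1, W=4, V=2) weight 1/1344
  (Z=3, X=0, U=1, Y=2, W=1, V=1) weight 1/1008
  (Z=4, X=0, U=0, Y=0, W=1, V=1) weight 1/1344
  … 54 more
Group by Z:
  weight(Z=2) = 2/147
  weight(Z=3) = 17/441
  weight(Z=4) = 17/252
Total weight = 2/147 + 17/441 + 17/252 = 211/1764
P(Z=2 | obs) = 2/147 / 211/1764 = 24/211
P(Z=3 | obs) = 17/441 / 211/1764 = 68/211
P(Z=4 | obs) = 17/252 / 211/1764 = 119/211

P(Z = 2 | obs) = 24/211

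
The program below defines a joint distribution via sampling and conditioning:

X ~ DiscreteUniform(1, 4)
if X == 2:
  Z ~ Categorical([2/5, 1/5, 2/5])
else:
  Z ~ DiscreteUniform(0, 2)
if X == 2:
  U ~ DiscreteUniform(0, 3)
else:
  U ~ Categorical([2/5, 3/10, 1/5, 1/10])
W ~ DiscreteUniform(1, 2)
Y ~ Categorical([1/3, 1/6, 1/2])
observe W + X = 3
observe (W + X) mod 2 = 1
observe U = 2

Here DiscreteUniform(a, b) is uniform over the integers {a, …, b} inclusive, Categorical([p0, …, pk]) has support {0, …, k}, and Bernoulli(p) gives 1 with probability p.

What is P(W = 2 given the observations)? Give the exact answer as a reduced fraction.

P(W = 2 | obs) = 4/9

Enumerate traces; 18 have nonzero weight after conditioning:
  (X=1, Z=0, U=2, W=2, Y=0) weight 1/360
  (X=1, Z=0, U=2, W=2, Y=1) weight 1/720
  (X=1, Z=0, U=2, W=2, Y=2) weight 1/240
  (X=1, Z=1, U=2, W=2, Y=0) weight 1/360
  (X=1, Z=1, U=2, W=2, Y=1) weight 1/720
  (X=1, Z=1, U=2, W=2, Y=2) weight 1/240
  (X=1, Z=2, U=2, W=2, Y=0) weight 1/360
  (X=1, Z=2, U=2, W=2, Y=1) weight 1/720
  (X=2, Z=0, U=2, W=1, Y=0) weight 1/240
  … 9 more
Group by W:
  weight(W=1) = 1/32
  weight(W=2) = 1/40
Total weight = 1/32 + 1/40 = 9/160
P(W=1 | obs) = 1/32 / 9/160 = 5/9
P(W=2 | obs) = 1/40 / 9/160 = 4/9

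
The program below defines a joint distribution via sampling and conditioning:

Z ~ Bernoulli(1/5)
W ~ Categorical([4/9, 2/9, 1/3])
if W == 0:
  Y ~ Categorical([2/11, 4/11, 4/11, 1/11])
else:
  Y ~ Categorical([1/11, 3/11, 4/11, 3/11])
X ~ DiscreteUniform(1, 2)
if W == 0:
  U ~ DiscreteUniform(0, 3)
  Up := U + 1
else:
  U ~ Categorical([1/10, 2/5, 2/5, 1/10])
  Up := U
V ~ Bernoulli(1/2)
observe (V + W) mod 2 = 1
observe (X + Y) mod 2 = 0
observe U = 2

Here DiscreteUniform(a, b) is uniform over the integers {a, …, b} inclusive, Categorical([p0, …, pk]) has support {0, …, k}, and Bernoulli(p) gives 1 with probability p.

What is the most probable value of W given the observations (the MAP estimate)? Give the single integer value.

Enumerate traces; 24 have nonzero weight after conditioning:
  (Z=0, W=0, Y=0, X=2, U=2, V=1) weight 2/495
  (Z=0, W=0, Y=1, X=1, U=2, V=1) weight 4/495
  (Z=0, W=0, Y=2, X=2, U=2, V=1) weight 4/495
  (Z=0, W=0, Y=3, X=1, U=2, V=1) weight 1/495
  (Z=0, W=1, Y=0, X=2, U=2, V=0) weight 4/2475
  (Z=0, W=1, Y=1, X=1, U=2, V=0) weight 4/825
  (Z=0, W=1, Y=2, X=2, U=2, V=0) weight 16/2475
  (Z=0, W=1, Y=3, X=1, U=2, V=0) weight 4/825
  (Z=0, W=2, Y=0, X=2, U=2, V=1) weight 2/825
  … 15 more
Group by W:
  weight(W=0) = 1/36
  weight(W=1) = 1/45
  weight(W=2) = 1/30
Total weight = 1/36 + 1/45 + 1/30 = 1/12
P(W=0 | obs) = 1/36 / 1/12 = 1/3
P(W=1 | obs) = 1/45 / 1/12 = 4/15
P(W=2 | obs) = 1/30 / 1/12 = 2/5
argmax = 2

argmax_v P(W = v | obs) = 2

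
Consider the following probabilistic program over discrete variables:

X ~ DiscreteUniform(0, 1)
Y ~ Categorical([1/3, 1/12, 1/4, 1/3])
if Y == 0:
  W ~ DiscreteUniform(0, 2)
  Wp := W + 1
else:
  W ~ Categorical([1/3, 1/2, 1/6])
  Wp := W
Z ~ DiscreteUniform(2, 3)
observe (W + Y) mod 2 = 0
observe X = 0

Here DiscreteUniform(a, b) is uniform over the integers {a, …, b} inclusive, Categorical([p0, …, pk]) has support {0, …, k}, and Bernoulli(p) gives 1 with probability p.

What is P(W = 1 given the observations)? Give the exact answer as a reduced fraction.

Enumerate traces; 12 have nonzero weight after conditioning:
  (X=0, Y=0, W=0, Z=2) weight 1/36
  (X=0, Y=0, W=0, Z=3) weight 1/36
  (X=0, Y=0, W=2, Z=2) weight 1/36
  (X=0, Y=0, W=2, Z=3) weight 1/36
  (X=0, Y=1, W=1, Z=2) weight 1/96
  (X=0, Y=1, W=1, Z=3) weight 1/96
  (X=0, Y=2, W=0, Z=2) weight 1/48
  (X=0, Y=2, W=0, Z=3) weight 1/48
  … 4 more
Group by W:
  weight(W=0) = 7/72
  weight(W=1) = 5/48
  weight(W=2) = 11/144
Total weight = 7/72 + 5/48 + 11/144 = 5/18
P(W=0 | obs) = 7/72 / 5/18 = 7/20
P(W=1 | obs) = 5/48 / 5/18 = 3/8
P(W=2 | obs) = 11/144 / 5/18 = 11/40

P(W = 1 | obs) = 3/8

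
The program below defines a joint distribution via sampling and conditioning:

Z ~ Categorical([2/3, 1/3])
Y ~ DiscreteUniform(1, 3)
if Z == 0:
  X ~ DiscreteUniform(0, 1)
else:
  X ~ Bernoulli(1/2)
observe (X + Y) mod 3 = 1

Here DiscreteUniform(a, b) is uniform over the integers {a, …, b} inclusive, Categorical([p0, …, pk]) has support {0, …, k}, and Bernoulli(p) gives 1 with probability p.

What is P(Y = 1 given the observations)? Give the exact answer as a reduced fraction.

P(Y = 1 | obs) = 1/2

Enumerate traces; 4 have nonzero weight after conditioning:
  (Z=0, Y=1, X=0) weight 1/9
  (Z=0, Y=3, X=1) weight 1/9
  (Z=1, Y=1, X=0) weight 1/18
  (Z=1, Y=3, X=1) weight 1/18
Group by Y:
  weight(Y=1) = 1/6
  weight(Y=3) = 1/6
Total weight = 1/6 + 1/6 = 1/3
P(Y=1 | obs) = 1/6 / 1/3 = 1/2
P(Y=3 | obs) = 1/6 / 1/3 = 1/2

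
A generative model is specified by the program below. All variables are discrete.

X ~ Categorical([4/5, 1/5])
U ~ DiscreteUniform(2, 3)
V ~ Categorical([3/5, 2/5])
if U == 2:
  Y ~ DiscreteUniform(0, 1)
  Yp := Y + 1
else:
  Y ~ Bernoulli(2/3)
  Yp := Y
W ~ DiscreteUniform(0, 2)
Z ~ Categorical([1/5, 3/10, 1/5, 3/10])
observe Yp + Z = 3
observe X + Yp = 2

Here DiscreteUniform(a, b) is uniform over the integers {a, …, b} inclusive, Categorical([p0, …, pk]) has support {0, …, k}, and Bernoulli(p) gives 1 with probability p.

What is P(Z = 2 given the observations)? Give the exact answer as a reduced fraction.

P(Z = 2 | obs) = 7/25

Enumerate traces; 18 have nonzero weight after conditioning:
  (X=0, U=2, V=0, Y=1, W=0, Z=1) weight 3/250
  (X=0, U=2, V=0, Y=1, W=1, Z=1) weight 3/250
  (X=0, U=2, V=0, Y=1, W=2, Z=1) weight 3/250
  (X=0, U=2, V=1, Y=1, W=0, Z=1) weight 1/125
  (X=0, U=2, V=1, Y=1, W=1, Z=1) weight 1/125
  (X=0, U=2, V=1, Y=1, W=2, Z=1) weight 1/125
  (X=1, U=2, V=0, Y=0, W=0, Z=2) weight 1/500
  (X=1, U=2, V=0, Y=0, W=1, Z=2) weight 1/500
  … 10 more
Group by Z:
  weight(Z=1) = 3/50
  weight(Z=2) = 7/300
Total weight = 3/50 + 7/300 = 1/12
P(Z=1 | obs) = 3/50 / 1/12 = 18/25
P(Z=2 | obs) = 7/300 / 1/12 = 7/25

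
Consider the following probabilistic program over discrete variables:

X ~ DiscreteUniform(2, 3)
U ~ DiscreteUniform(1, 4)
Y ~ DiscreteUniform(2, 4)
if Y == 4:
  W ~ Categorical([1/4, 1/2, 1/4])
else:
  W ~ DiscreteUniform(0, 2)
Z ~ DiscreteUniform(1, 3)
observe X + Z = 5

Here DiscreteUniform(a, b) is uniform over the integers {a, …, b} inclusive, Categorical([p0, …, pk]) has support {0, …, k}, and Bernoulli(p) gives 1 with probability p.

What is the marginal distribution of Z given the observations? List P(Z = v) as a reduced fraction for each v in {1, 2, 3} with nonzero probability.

P(Z=2) = 1/2, P(Z=3) = 1/2

Enumerate traces; 72 have nonzero weight after conditioning:
  (X=2, U=1, Y=2, W=0, Z=3) weight 1/216
  (X=2, U=1, Y=2, W=1, Z=3) weight 1/216
  (X=2, U=1, Y=2, W=2, Z=3) weight 1/216
  (X=2, U=1, Y=3, W=0, Z=3) weight 1/216
  (X=2, U=1, Y=3, W=1, Z=3) weight 1/216
  (X=2, U=1, Y=3, W=2, Z=3) weight 1/216
  (X=2, U=1, Y=4, W=0, Z=3) weight 1/288
  (X=2, U=1, Y=4, W=1, Z=3) weight 1/144
  (X=3, U=1, Y=2, W=0, Z=2) weight 1/216
  … 63 more
Group by Z:
  weight(Z=2) = 1/6
  weight(Z=3) = 1/6
Total weight = 1/6 + 1/6 = 1/3
P(Z=2 | obs) = 1/6 / 1/3 = 1/2
P(Z=3 | obs) = 1/6 / 1/3 = 1/2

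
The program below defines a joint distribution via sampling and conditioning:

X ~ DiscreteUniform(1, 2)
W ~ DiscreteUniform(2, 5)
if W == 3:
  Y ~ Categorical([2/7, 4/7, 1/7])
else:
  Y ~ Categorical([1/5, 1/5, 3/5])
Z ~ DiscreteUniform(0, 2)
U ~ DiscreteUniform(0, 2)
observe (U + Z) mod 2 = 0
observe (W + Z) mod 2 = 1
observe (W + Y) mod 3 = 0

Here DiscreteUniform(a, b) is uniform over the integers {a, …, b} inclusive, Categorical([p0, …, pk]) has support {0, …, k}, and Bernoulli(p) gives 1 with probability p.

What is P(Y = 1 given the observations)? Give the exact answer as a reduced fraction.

Enumerate traces; 20 have nonzero weight after conditioning:
  (X=1, W=2, Y=1, Z=1, U=1) weight 1/360
  (X=1, W=3, Y=0, Z=0, U=0) weight 1/252
  (X=1, W=3, Y=0, Z=0, U=2) weight 1/252
  (X=1, W=3, Y=0, Z=2, U=0) weight 1/252
  (X=1, W=3, Y=0, Z=2, U=2) weight 1/252
  (X=1, W=4, Y=2, Z=1, U=1) weight 1/120
  (X=1, W=5, Y=1, Z=0, U=0) weight 1/360
  (X=1, W=5, Y=1, Z=0, U=2) weight 1/360
  … 12 more
Group by Y:
  weight(Y=0) = 2/63
  weight(Y=1) = 1/36
  weight(Y=2) = 1/60
Total weight = 2/63 + 1/36 + 1/60 = 8/105
P(Y=0 | obs) = 2/63 / 8/105 = 5/12
P(Y=1 | obs) = 1/36 / 8/105 = 35/96
P(Y=2 | obs) = 1/60 / 8/105 = 7/32

P(Y = 1 | obs) = 35/96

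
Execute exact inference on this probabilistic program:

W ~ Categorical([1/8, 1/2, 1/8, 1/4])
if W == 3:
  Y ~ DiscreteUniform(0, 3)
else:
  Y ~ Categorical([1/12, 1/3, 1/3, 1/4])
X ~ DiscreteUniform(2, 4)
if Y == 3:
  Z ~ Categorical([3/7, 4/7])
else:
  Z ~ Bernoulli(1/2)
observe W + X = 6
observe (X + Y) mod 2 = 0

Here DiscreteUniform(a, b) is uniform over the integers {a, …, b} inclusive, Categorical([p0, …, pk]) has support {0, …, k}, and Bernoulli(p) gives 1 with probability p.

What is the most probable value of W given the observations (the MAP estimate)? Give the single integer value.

argmax_v P(W = v | obs) = 3

Enumerate traces; 8 have nonzero weight after conditioning:
  (W=2, Y=0, X=4, Z=0) weight 1/576
  (W=2, Y=0, X=4, Z=1) weight 1/576
  (W=2, Y=2, X=4, Z=0) weight 1/144
  (W=2, Y=2, X=4, Z=1) weight 1/144
  (W=3, Y=1, X=3, Z=0) weight 1/96
  (W=3, Y=1, X=3, Z=1) weight 1/96
  (W=3, Y=3, X=3, Z=0) weight 1/112
  (W=3, Y=3, X=3, Z=1) weight 1/84
Group by W:
  weight(W=2) = 5/288
  weight(W=3) = 1/24
Total weight = 5/288 + 1/24 = 17/288
P(W=2 | obs) = 5/288 / 17/288 = 5/17
P(W=3 | obs) = 1/24 / 17/288 = 12/17
argmax = 3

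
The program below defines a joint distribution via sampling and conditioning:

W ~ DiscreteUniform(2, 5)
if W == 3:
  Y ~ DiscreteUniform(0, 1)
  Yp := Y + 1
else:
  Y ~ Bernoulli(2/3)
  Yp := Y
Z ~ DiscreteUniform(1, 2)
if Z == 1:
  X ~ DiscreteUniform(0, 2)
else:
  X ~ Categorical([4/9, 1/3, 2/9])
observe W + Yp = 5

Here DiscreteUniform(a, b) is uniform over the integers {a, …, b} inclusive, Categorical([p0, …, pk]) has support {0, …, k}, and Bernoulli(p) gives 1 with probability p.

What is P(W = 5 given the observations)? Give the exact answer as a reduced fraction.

Enumerate traces; 18 have nonzero weight after conditioning:
  (W=3, Y=1, Z=1, X=0) weight 1/48
  (W=3, Y=1, Z=1, X=1) weight 1/48
  (W=3, Y=1, Z=1, X=2) weight 1/48
  (W=3, Y=1, Z=2, X=0) weight 1/36
  (W=3, Y=1, Z=2, X=1) weight 1/48
  (W=3, Y=1, Z=2, X=2) weight 1/72
  (W=4, Y=1, Z=1, X=0) weight 1/36
  (W=4, Y=1, Z=1, X=1) weight 1/36
  (W=5, Y=0, Z=1, X=0) weight 1/72
  … 9 more
Group by W:
  weight(W=3) = 1/8
  weight(W=4) = 1/6
  weight(W=5) = 1/12
Total weight = 1/8 + 1/6 + 1/12 = 3/8
P(W=3 | obs) = 1/8 / 3/8 = 1/3
P(W=4 | obs) = 1/6 / 3/8 = 4/9
P(W=5 | obs) = 1/12 / 3/8 = 2/9

P(W = 5 | obs) = 2/9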